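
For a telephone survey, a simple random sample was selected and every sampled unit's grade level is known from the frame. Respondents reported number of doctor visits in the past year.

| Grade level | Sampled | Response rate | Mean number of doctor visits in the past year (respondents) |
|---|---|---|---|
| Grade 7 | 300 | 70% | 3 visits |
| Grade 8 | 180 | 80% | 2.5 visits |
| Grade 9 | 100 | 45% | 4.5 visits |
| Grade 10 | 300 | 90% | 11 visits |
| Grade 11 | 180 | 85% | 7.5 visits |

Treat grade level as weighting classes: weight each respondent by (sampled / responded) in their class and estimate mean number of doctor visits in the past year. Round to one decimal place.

With weight = n_sampled/n_responded per class, the weighted class total is n_sampled:
  Grade 7: 300 × 3 = 900
  Grade 8: 180 × 2.5 = 450
  Grade 9: 100 × 4.5 = 450
  Grade 10: 300 × 11 = 3300
  Grade 11: 180 × 7.5 = 1350
Adjusted estimate = 6450 / 1,060 = 6.08491 → 6.1.

6.1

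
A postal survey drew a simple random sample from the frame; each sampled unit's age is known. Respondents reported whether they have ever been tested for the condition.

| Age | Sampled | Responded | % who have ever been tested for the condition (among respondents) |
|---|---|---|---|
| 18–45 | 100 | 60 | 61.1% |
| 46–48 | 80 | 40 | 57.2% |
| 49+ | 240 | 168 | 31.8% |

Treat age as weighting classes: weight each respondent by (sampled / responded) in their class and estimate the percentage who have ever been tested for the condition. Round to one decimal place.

Response rates by class: 18–45 60/100 = 60%, 46–48 40/80 = 50%, 49+ 168/240 = 70%.
Weighting each respondent by the inverse class response rate inflates each class back to its sampled size, so the class weight is n_sampled:
  18–45: 100 × 61.1 = 6110
  46–48: 80 × 57.2 = 4576
  49+: 240 × 31.8 = 7632
Adjusted estimate = 18,318 / 420 = 43.6143 → 43.6%.

43.6%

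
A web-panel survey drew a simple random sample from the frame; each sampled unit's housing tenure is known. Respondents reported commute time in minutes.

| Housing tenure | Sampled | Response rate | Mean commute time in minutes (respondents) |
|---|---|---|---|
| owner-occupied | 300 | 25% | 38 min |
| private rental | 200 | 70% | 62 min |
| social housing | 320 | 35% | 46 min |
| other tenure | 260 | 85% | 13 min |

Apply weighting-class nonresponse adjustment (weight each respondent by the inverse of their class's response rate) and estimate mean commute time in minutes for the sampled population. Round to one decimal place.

With weight = n_sampled/n_responded per class, the weighted class total is n_sampled:
  owner-occupied: 300 × 38 = 11,400
  private rental: 200 × 62 = 12,400
  social housing: 320 × 46 = 14,720
  other tenure: 260 × 13 = 3380
Adjusted estimate = 41,900 / 1,080 = 38.7963 → 38.8.

38.8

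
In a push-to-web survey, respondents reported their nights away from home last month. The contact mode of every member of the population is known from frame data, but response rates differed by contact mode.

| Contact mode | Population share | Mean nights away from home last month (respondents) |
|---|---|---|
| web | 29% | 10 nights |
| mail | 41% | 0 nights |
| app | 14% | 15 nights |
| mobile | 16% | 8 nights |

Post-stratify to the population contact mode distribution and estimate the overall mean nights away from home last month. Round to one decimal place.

Weight each group's respondent value by its population share:
  web: 0.29 × 10 = 2.9
  mail: 0.41 × 0 = 0
  app: 0.14 × 15 = 2.1
  mobile: 0.16 × 8 = 1.28
Post-stratified estimate = 6.28 → 6.3.

6.3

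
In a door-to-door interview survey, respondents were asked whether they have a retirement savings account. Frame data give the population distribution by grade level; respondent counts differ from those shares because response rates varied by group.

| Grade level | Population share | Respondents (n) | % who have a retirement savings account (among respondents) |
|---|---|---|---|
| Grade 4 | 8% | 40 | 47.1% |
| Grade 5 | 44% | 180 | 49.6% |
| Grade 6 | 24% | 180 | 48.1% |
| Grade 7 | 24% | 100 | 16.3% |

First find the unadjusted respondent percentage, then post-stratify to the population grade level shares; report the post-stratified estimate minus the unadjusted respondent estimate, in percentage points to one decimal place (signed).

Without adjustment, the pooled respondent share is:
  (40/500)×47.1 + (180/500)×49.6 + (180/500)×48.1 + (100/500)×16.3 = 42.2%
Post-stratified estimate weights by population shares:
  0.08×47.1 + 0.44×49.6 + 0.24×48.1 + 0.24×16.3 = 41.048%
Difference = 41.048 − 42.2 = -1.152 pp.

-1.2 percentage points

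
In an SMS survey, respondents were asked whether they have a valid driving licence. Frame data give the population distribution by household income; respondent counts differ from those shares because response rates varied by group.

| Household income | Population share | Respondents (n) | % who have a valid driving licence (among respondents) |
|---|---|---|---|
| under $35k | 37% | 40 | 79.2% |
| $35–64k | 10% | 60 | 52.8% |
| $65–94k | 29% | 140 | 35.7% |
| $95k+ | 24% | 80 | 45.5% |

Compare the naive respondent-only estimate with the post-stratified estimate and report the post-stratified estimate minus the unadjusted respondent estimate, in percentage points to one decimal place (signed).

Without adjustment, the pooled respondent share is:
  (40/320)×79.2 + (60/320)×52.8 + (140/320)×35.7 + (80/320)×45.5 = 46.7938%
Reweighting by population household income shares:
  0.37×79.2 + 0.1×52.8 + 0.29×35.7 + 0.24×45.5 = 55.857%
Difference = 55.857 − 46.7938 = 9.0632 pp.

+9.1 percentage points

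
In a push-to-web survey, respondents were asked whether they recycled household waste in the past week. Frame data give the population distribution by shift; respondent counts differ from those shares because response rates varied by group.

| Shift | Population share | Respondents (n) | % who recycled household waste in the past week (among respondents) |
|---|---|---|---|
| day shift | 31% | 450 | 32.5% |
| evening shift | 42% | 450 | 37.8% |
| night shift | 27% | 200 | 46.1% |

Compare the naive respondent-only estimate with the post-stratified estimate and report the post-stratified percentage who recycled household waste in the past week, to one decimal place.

Unadjusted (pooled respondent) estimate weights by respondent counts:
  (450/1100)×32.5 + (450/1100)×37.8 + (200/1100)×46.1 = 37.1409%
Reweighting by population shift shares:
  0.31×32.5 + 0.42×37.8 + 0.27×46.1 = 38.398%

38.4%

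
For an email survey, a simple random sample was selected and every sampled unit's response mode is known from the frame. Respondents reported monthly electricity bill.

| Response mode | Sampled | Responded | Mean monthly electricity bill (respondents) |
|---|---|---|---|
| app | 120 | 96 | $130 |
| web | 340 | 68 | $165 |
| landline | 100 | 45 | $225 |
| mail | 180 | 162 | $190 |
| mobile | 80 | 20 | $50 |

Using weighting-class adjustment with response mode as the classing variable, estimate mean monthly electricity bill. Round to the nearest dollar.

Class response rates: app 96/120 = 80%, web 68/340 = 20%, landline 45/100 = 45%, mail 162/180 = 90%, mobile 20/80 = 25%.
Weighting each respondent by the inverse class response rate inflates each class back to its sampled size, so the class weight is n_sampled:
  app: 120 × 130 = 15,600
  web: 340 × 165 = 56,100
  landline: 100 × 225 = 22,500
  mail: 180 × 190 = 34,200
  mobile: 80 × 50 = 4000
Adjusted estimate = 132,400 / 820 = 161.463 → $161.

$161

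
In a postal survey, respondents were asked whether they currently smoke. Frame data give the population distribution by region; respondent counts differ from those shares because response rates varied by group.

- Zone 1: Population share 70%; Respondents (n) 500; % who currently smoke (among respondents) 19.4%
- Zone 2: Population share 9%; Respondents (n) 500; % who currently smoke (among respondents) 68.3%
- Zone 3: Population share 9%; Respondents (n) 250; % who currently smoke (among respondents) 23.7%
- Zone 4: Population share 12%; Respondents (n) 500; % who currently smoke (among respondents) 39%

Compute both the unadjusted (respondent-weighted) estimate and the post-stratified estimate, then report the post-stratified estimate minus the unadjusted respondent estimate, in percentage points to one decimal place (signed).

-13.0 percentage points

Naive respondent-only estimate (weights = respondent counts):
  (500/1750)×19.4 + (500/1750)×68.3 + (250/1750)×23.7 + (500/1750)×39 = 39.5857%
Post-stratified estimate weights by population shares:
  0.7×19.4 + 0.09×68.3 + 0.09×23.7 + 0.12×39 = 26.54%
Difference = 26.54 − 39.5857 = -13.0457 pp.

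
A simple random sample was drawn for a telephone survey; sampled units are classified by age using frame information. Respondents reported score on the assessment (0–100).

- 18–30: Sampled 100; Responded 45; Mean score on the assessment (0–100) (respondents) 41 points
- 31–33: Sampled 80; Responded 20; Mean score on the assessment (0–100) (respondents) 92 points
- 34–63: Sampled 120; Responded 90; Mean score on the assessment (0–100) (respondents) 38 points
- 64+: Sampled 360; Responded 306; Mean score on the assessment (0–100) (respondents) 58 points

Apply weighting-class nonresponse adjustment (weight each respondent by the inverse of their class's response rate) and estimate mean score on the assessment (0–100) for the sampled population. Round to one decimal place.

Class response rates: 18–30 45/100 = 45%, 31–33 20/80 = 25%, 34–63 90/120 = 75%, 64+ 306/360 = 85%.
Each respondent's weight = sampled/responded in their class; summing within a class gives n_sampled, so:
  18–30: 100 × 41 = 4100
  31–33: 80 × 92 = 7360
  34–63: 120 × 38 = 4560
  64+: 360 × 58 = 20,880
Adjusted estimate = 36,900 / 660 = 55.9091 → 55.9.

55.9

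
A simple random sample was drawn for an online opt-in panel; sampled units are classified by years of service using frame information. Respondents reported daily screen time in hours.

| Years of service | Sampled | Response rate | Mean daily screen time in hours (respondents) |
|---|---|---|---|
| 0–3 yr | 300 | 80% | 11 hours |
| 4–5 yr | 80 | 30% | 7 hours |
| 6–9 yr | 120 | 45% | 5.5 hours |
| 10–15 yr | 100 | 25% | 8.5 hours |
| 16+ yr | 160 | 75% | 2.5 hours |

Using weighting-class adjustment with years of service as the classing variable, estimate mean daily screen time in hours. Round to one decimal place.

Inverse-response-rate weighting restores each class to its sampled count, so class totals weight by n_sampled:
  0–3 yr: 300 × 11 = 3300
  4–5 yr: 80 × 7 = 560
  6–9 yr: 120 × 5.5 = 660
  10–15 yr: 100 × 8.5 = 850
  16+ yr: 160 × 2.5 = 400
Adjusted estimate = 5770 / 760 = 7.59211 → 7.6.

7.6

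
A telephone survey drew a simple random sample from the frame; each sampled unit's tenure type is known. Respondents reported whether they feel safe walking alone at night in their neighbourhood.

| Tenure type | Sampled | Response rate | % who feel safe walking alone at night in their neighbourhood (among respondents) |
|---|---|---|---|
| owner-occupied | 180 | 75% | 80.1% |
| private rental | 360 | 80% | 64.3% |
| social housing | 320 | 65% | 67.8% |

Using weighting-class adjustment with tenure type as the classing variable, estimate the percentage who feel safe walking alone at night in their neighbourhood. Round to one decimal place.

68.9%

With weight = n_sampled/n_responded per class, the weighted class total is n_sampled:
  owner-occupied: 180 × 80.1 = 14418
  private rental: 360 × 64.3 = 23,148
  social housing: 320 × 67.8 = 21,696
Adjusted estimate = 59,262 / 860 = 68.9093 → 68.9%.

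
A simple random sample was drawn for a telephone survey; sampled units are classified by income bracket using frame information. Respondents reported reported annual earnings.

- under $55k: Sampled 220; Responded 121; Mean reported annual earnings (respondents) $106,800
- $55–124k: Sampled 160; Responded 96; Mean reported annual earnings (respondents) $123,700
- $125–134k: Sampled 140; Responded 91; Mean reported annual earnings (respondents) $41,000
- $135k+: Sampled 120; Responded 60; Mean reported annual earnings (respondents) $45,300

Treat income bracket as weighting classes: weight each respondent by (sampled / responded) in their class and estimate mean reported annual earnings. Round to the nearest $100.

$85,100

Response rates by class: under $55k 121/220 = 55%, $55–124k 96/160 = 60%, $125–134k 91/140 = 65%, $135k+ 60/120 = 50%.
With weight = n_sampled/n_responded per class, the weighted class total is n_sampled:
  under $55k: 220 × 106,800 = 23,496,000
  $55–124k: 160 × 123,700 = 19,792,000
  $125–134k: 140 × 41,000 = 5,740,000
  $135k+: 120 × 45,300 = 5,436,000
Adjusted estimate = 54,464,000 / 640 = 85,100 → $85,100.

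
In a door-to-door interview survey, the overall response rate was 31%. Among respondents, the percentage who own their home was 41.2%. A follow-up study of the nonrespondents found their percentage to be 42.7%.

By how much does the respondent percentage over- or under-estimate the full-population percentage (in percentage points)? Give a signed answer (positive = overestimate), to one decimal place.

-1.0 percentage points

Nonresponse fraction = 1 − 0.31 = 0.69.
Bias = (nonresponse fraction) × (respondent percentage − nonrespondent percentage)
     = 0.69 × (41.2 − 42.7) = 0.69 × -1.5 = -1.035.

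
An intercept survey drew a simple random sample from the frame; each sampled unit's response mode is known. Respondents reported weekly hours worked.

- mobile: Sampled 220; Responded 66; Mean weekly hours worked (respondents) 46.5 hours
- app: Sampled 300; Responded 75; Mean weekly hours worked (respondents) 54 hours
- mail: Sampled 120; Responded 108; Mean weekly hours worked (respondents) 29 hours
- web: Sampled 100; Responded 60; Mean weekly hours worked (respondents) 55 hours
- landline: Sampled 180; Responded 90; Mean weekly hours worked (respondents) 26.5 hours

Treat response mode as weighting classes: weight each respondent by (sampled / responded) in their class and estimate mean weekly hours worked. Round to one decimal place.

Response rates by class: mobile 66/220 = 30%, app 75/300 = 25%, mail 108/120 = 90%, web 60/100 = 60%, landline 90/180 = 50%.
Each respondent's weight = sampled/responded in their class; summing within a class gives n_sampled, so:
  mobile: 220 × 46.5 = 10,230
  app: 300 × 54 = 16,200
  mail: 120 × 29 = 3480
  web: 100 × 55 = 5500
  landline: 180 × 26.5 = 4770
Adjusted estimate = 40,180 / 920 = 43.6739 → 43.7.

43.7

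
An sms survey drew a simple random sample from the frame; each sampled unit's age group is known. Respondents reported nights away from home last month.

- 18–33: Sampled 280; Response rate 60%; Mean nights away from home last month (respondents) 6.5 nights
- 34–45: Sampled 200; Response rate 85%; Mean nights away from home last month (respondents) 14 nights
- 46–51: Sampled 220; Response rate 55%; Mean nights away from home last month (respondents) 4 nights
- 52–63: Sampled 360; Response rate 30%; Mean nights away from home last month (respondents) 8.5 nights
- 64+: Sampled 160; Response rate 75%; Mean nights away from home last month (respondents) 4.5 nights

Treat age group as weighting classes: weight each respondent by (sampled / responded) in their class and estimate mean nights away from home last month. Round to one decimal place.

Weighting each respondent by the inverse class response rate inflates each class back to its sampled size, so the class weight is n_sampled:
  18–33: 280 × 6.5 = 1820
  34–45: 200 × 14 = 2800
  46–51: 220 × 4 = 880
  52–63: 360 × 8.5 = 3060
  64+: 160 × 4.5 = 720
Adjusted estimate = 9280 / 1,220 = 7.60656 → 7.6.

7.6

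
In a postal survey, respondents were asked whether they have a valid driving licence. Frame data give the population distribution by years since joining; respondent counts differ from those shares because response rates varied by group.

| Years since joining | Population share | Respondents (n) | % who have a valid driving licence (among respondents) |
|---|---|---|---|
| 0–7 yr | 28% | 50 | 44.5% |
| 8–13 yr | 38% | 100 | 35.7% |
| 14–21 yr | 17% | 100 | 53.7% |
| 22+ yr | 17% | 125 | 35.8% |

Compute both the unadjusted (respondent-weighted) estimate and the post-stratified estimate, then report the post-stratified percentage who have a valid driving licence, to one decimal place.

Without adjustment, the pooled respondent share is:
  (50/375)×44.5 + (100/375)×35.7 + (100/375)×53.7 + (125/375)×35.8 = 41.7067%
Post-stratified estimate weights by population shares:
  0.28×44.5 + 0.38×35.7 + 0.17×53.7 + 0.17×35.8 = 41.241%

41.2%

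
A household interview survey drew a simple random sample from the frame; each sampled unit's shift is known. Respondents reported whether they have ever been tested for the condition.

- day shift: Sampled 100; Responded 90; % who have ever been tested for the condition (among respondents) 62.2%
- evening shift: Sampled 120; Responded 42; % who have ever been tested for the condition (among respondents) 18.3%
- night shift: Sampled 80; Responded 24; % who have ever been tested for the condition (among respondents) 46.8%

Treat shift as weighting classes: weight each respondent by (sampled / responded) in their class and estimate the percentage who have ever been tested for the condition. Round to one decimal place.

Response rates by class: day shift 90/100 = 90%, evening shift 42/120 = 35%, night shift 24/80 = 30%.
Weighting each respondent by the inverse class response rate inflates each class back to its sampled size, so the class weight is n_sampled:
  day shift: 100 × 62.2 = 6220
  evening shift: 120 × 18.3 = 2196
  night shift: 80 × 46.8 = 3744
Adjusted estimate = 12,160 / 300 = 40.5333 → 40.5%.

40.5%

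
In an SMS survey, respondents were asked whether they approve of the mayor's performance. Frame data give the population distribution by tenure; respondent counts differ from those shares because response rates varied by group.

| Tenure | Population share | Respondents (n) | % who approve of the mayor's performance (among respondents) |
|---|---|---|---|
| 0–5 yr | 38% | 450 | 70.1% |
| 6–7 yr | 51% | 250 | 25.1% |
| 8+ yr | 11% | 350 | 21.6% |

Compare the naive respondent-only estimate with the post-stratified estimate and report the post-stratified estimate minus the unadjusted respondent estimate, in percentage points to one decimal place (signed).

Naive respondent-only estimate (weights = respondent counts):
  (450/1050)×70.1 + (250/1050)×25.1 + (350/1050)×21.6 = 43.219%
Post-stratifying to population shares instead:
  0.38×70.1 + 0.51×25.1 + 0.11×21.6 = 41.815%
Difference = 41.815 − 43.219 = -1.404 pp.

-1.4 percentage points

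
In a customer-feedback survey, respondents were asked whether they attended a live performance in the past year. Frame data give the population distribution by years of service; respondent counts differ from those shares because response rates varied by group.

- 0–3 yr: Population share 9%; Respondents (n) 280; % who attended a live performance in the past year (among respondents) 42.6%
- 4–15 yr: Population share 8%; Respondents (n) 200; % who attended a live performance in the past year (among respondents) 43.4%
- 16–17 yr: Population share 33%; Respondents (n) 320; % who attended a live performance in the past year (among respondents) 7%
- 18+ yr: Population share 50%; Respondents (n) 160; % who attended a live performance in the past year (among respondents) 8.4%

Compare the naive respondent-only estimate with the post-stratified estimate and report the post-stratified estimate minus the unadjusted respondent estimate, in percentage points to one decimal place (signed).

-11.4 percentage points

Unadjusted (pooled respondent) estimate weights by respondent counts:
  (280/960)×42.6 + (200/960)×43.4 + (320/960)×7 + (160/960)×8.4 = 25.2%
Reweighting by population years of service shares:
  0.09×42.6 + 0.08×43.4 + 0.33×7 + 0.5×8.4 = 13.816%
Difference = 13.816 − 25.2 = -11.384 pp.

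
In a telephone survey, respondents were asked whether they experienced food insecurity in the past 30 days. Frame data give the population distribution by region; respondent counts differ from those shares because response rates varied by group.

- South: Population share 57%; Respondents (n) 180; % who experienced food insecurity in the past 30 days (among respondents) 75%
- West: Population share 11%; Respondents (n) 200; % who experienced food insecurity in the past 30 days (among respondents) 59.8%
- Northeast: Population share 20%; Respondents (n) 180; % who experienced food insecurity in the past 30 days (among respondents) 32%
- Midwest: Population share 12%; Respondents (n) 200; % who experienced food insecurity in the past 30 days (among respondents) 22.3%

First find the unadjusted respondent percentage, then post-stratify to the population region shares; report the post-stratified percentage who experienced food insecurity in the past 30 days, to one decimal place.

58.4%

Unadjusted (pooled respondent) estimate weights by respondent counts:
  (180/760)×75 + (200/760)×59.8 + (180/760)×32 + (200/760)×22.3 = 46.9474%
Reweighting by population region shares:
  0.57×75 + 0.11×59.8 + 0.2×32 + 0.12×22.3 = 58.404%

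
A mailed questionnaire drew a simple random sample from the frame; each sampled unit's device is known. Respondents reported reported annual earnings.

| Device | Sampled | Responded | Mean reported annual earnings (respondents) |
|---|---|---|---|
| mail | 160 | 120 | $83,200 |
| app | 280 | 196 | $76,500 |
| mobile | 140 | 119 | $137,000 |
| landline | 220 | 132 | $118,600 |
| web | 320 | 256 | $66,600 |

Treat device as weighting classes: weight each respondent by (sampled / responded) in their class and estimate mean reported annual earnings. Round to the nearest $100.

$90,500

Class response rates: mail 120/160 = 75%, app 196/280 = 70%, mobile 119/140 = 85%, landline 132/220 = 60%, web 256/320 = 80%.
With weight = n_sampled/n_responded per class, the weighted class total is n_sampled:
  mail: 160 × 83,200 = 13,312,000
  app: 280 × 76,500 = 21,420,000
  mobile: 140 × 137,000 = 19,180,000
  landline: 220 × 118,600 = 26,092,000
  web: 320 × 66,600 = 21,312,000
Adjusted estimate = 101,316,000 / 1,120 = 90460.7 → $90,500.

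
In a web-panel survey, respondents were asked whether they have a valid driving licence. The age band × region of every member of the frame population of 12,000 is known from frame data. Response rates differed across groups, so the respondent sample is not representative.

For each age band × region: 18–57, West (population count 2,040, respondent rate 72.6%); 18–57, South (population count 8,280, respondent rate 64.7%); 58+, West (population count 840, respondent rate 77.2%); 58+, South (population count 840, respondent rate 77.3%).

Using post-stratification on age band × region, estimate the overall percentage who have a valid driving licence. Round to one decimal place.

Post-stratification weights by population share, not respondent share:
  18–57, West: (2,040/12,000) × 72.6 = 12.342
  18–57, South: (8,280/12,000) × 64.7 = 44.643
  58+, West: (840/12,000) × 77.2 = 5.404
  58+, South: (840/12,000) × 77.3 = 5.411
Post-stratified estimate = 67.8 → 67.8%.

67.8%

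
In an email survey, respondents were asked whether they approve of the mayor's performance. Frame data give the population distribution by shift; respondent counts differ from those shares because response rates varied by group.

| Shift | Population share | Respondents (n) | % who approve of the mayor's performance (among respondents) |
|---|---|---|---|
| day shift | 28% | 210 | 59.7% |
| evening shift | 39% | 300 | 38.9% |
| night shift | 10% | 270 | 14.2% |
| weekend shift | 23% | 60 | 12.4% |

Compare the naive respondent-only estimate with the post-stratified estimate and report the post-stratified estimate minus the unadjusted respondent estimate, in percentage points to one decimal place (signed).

+1.9 percentage points

Unadjusted (pooled respondent) estimate weights by respondent counts:
  (210/840)×59.7 + (300/840)×38.9 + (270/840)×14.2 + (60/840)×12.4 = 34.2679%
Reweighting by population shift shares:
  0.28×59.7 + 0.39×38.9 + 0.1×14.2 + 0.23×12.4 = 36.159%
Difference = 36.159 − 34.2679 = 1.8911 pp.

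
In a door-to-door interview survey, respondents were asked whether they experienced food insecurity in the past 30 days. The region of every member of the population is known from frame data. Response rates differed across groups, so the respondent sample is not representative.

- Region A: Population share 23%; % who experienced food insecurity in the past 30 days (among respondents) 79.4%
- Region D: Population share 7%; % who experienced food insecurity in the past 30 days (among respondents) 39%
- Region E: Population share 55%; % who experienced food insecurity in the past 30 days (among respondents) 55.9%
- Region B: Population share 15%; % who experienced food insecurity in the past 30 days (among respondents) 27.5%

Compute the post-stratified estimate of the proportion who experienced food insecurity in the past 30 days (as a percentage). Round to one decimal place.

Each cell contributes population-share × respondent value:
  Region A: 0.23 × 79.4 = 18.262
  Region D: 0.07 × 39 = 2.73
  Region E: 0.55 × 55.9 = 30.745
  Region B: 0.15 × 27.5 = 4.125
Post-stratified estimate = 55.862 → 55.9%.

55.9%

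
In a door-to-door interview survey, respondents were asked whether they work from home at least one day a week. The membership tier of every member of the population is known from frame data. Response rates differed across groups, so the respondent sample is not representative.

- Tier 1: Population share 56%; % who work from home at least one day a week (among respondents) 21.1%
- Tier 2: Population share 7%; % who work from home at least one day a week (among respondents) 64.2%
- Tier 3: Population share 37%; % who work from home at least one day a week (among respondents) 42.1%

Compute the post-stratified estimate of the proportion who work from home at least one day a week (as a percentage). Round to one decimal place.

Each cell contributes population-share × respondent value:
  Tier 1: 0.56 × 21.1 = 11.816
  Tier 2: 0.07 × 64.2 = 4.494
  Tier 3: 0.37 × 42.1 = 15.577
Post-stratified estimate = 31.887 → 31.9%.

31.9%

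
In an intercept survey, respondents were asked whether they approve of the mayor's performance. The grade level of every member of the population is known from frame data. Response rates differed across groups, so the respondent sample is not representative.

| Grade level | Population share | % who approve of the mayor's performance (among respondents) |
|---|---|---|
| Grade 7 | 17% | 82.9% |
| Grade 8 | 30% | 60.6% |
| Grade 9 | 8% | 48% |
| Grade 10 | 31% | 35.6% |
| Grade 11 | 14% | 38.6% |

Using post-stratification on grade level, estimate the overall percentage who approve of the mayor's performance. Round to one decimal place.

Weight each group's respondent value by its population share:
  Grade 7: 0.17 × 82.9 = 14.093
  Grade 8: 0.3 × 60.6 = 18.18
  Grade 9: 0.08 × 48 = 3.84
  Grade 10: 0.31 × 35.6 = 11.036
  Grade 11: 0.14 × 38.6 = 5.404
Post-stratified estimate = 52.553 → 52.6%.

52.6%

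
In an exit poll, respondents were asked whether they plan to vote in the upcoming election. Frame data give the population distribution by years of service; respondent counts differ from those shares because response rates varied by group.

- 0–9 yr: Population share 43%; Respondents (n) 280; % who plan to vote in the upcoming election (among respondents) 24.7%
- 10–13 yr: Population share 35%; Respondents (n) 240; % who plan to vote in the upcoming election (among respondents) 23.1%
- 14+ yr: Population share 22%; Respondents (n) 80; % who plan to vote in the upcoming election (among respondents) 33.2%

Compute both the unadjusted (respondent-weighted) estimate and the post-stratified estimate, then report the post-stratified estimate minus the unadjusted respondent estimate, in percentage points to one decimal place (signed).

Naive respondent-only estimate (weights = respondent counts):
  (280/600)×24.7 + (240/600)×23.1 + (80/600)×33.2 = 25.1933%
Reweighting by population years of service shares:
  0.43×24.7 + 0.35×23.1 + 0.22×33.2 = 26.01%
Difference = 26.01 − 25.1933 = 0.8167 pp.

+0.8 percentage points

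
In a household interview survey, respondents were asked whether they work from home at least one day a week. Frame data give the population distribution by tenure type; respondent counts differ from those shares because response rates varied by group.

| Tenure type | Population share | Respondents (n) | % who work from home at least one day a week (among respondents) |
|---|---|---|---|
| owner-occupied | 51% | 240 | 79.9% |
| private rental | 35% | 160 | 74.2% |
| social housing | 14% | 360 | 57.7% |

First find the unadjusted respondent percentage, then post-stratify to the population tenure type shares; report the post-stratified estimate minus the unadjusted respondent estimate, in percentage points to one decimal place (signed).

+6.6 percentage points

Unadjusted (pooled respondent) estimate weights by respondent counts:
  (240/760)×79.9 + (160/760)×74.2 + (360/760)×57.7 = 68.1842%
Post-stratifying to population shares instead:
  0.51×79.9 + 0.35×74.2 + 0.14×57.7 = 74.797%
Difference = 74.797 − 68.1842 = 6.6128 pp.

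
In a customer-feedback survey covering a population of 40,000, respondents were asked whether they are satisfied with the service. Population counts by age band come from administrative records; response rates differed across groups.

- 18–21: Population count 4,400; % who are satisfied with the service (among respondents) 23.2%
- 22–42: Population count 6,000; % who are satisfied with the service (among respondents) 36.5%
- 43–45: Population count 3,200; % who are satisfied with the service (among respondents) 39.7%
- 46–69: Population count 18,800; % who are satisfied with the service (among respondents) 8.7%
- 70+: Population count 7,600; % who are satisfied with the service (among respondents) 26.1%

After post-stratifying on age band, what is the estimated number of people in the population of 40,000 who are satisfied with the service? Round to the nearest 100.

8,100

Each cell contributes its population count × the respondent rate:
  18–21: 4,400 × 23.2% = 1020.8
  22–42: 6,000 × 36.5% = 2190
  43–45: 3,200 × 39.7% = 1270.4
  46–69: 18,800 × 8.7% = 1635.6
  70+: 7,600 × 26.1% = 1983.6
Estimated total = 8100.4 → 8,100.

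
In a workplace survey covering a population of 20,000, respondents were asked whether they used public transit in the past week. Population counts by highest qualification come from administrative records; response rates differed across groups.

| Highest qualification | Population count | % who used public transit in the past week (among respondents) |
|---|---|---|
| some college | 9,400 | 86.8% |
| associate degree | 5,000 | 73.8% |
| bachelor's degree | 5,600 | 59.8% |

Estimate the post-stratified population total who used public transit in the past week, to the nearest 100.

15,200

Estimated count per cell = population count × respondent percentage:
  some college: 9,400 × 86.8% = 8159.2
  associate degree: 5,000 × 73.8% = 3690
  bachelor's degree: 5,600 × 59.8% = 3348.8
Estimated total = 15,198 → 15,200.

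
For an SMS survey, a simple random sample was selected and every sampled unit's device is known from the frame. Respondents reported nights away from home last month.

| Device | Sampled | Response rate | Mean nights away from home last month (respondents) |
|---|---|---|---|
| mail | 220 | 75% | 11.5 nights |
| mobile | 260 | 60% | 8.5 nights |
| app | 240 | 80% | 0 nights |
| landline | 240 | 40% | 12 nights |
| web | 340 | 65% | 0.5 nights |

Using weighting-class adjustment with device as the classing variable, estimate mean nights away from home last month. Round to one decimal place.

6.0

Inverse-response-rate weighting restores each class to its sampled count, so class totals weight by n_sampled:
  mail: 220 × 11.5 = 2530
  mobile: 260 × 8.5 = 2210
  app: 240 × 0 = 0
  landline: 240 × 12 = 2880
  web: 340 × 0.5 = 170
Adjusted estimate = 7790 / 1,300 = 5.99231 → 6.0.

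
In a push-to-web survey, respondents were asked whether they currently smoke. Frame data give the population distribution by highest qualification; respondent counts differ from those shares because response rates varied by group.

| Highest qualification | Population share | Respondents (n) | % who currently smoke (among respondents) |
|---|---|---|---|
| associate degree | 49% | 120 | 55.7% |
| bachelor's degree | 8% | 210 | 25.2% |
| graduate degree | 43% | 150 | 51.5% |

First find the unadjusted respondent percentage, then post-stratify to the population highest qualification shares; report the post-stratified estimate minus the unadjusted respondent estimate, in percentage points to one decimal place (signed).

+10.4 percentage points

Unadjusted (pooled respondent) estimate weights by respondent counts:
  (120/480)×55.7 + (210/480)×25.2 + (150/480)×51.5 = 41.0438%
Reweighting by population highest qualification shares:
  0.49×55.7 + 0.08×25.2 + 0.43×51.5 = 51.454%
Difference = 51.454 − 41.0438 = 10.4102 pp.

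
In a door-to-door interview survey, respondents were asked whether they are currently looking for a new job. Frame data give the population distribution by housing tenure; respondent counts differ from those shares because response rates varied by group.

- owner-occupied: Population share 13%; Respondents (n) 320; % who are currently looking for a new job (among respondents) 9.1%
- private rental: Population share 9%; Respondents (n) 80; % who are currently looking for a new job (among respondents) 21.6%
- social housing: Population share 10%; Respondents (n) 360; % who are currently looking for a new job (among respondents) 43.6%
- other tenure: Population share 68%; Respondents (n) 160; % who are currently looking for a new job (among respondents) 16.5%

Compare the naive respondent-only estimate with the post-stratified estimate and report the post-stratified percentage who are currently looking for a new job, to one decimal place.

18.7%

Unadjusted (pooled respondent) estimate weights by respondent counts:
  (320/920)×9.1 + (80/920)×21.6 + (360/920)×43.6 + (160/920)×16.5 = 24.9739%
Post-stratified estimate weights by population shares:
  0.13×9.1 + 0.09×21.6 + 0.1×43.6 + 0.68×16.5 = 18.707%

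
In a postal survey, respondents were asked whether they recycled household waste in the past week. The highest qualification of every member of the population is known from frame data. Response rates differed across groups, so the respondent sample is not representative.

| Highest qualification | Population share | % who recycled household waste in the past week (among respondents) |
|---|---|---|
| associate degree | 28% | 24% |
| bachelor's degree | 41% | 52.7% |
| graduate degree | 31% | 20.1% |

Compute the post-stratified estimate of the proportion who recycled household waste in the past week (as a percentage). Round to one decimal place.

Weight each group's respondent value by its population share:
  associate degree: 0.28 × 24 = 6.72
  bachelor's degree: 0.41 × 52.7 = 21.607
  graduate degree: 0.31 × 20.1 = 6.231
Post-stratified estimate = 34.558 → 34.6%.

34.6%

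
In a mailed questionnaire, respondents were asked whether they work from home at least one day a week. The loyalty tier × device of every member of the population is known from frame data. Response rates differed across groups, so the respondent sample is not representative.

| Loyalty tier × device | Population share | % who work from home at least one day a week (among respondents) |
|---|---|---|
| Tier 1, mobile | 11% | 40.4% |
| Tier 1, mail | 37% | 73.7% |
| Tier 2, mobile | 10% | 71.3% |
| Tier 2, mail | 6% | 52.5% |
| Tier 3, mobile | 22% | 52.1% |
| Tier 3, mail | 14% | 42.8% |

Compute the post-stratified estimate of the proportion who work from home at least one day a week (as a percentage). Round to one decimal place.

Reweight to the known loyalty tier × device distribution:
  Tier 1, mobile: 0.11 × 40.4 = 4.444
  Tier 1, mail: 0.37 × 73.7 = 27.269
  Tier 2, mobile: 0.1 × 71.3 = 7.13
  Tier 2, mail: 0.06 × 52.5 = 3.15
  Tier 3, mobile: 0.22 × 52.1 = 11.462
  Tier 3, mail: 0.14 × 42.8 = 5.992
Post-stratified estimate = 59.447 → 59.4%.

59.4%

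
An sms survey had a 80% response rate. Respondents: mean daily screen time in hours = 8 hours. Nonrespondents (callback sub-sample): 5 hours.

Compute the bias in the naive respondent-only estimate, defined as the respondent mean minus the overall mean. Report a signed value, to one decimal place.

+0.6

Nonresponse fraction = 1 − 0.8 = 0.2.
Bias = (nonresponse fraction) × (respondent mean − nonrespondent mean)
     = 0.2 × (8 − 5) = 0.2 × 3 = 0.6.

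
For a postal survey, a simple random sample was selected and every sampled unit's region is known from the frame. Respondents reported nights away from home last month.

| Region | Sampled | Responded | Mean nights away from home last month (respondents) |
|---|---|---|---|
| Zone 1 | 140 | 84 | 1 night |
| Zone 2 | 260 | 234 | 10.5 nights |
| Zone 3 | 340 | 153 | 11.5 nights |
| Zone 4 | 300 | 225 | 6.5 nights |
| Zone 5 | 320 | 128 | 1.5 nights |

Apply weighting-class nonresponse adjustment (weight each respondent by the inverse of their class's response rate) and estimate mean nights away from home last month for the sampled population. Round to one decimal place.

6.8

Class response rates: Zone 1 84/140 = 60%, Zone 2 234/260 = 90%, Zone 3 153/340 = 45%, Zone 4 225/300 = 75%, Zone 5 128/320 = 40%.
Weighting each respondent by the inverse class response rate inflates each class back to its sampled size, so the class weight is n_sampled:
  Zone 1: 140 × 1 = 140
  Zone 2: 260 × 10.5 = 2730
  Zone 3: 340 × 11.5 = 3910
  Zone 4: 300 × 6.5 = 1950
  Zone 5: 320 × 1.5 = 480
Adjusted estimate = 9210 / 1,360 = 6.77206 → 6.8.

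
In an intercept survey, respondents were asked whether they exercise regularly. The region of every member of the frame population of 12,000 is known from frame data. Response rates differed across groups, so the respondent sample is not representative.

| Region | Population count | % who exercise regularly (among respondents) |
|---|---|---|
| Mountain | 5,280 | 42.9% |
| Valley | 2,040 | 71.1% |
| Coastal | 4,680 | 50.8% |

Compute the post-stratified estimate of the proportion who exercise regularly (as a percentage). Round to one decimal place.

50.8%

Post-stratification weights by population share, not respondent share:
  Mountain: (5,280/12,000) × 42.9 = 18.876
  Valley: (2,040/12,000) × 71.1 = 12.087
  Coastal: (4,680/12,000) × 50.8 = 19.812
Post-stratified estimate = 50.775 → 50.8%.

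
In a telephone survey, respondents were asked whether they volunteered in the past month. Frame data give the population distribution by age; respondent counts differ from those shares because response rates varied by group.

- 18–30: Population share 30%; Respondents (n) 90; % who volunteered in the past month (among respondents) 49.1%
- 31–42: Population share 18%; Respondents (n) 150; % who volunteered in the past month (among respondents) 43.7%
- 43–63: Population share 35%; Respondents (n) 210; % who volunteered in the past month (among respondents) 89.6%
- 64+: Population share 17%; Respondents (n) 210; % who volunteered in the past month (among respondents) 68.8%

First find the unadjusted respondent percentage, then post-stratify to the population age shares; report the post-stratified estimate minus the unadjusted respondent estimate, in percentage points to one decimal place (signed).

Naive respondent-only estimate (weights = respondent counts):
  (90/660)×49.1 + (150/660)×43.7 + (210/660)×89.6 + (210/660)×68.8 = 67.0273%
Post-stratified estimate weights by population shares:
  0.3×49.1 + 0.18×43.7 + 0.35×89.6 + 0.17×68.8 = 65.652%
Difference = 65.652 − 67.0273 = -1.3753 pp.

-1.4 percentage points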